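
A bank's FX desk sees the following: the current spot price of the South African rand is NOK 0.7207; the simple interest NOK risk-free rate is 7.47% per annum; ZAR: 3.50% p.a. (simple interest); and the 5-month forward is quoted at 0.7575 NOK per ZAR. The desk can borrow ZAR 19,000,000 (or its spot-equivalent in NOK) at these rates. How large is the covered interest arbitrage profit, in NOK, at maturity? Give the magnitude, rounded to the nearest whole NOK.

T = 5/12 years.
Keep in ZAR, deliver into the forward: 19,000,000·1.0145833333·0.7575 = NOK 14,602,390.62.
Swap to NOK now, deposit: 19,000,000·0.7207·1.031125 = NOK 14,119,503.96.
The quoted forward overvalues ZAR, so borrow NOK, buy ZAR at spot, deposit the ZAR at 3.50%, and sell the proceeds forward at 0.7575.
Profit = 14,602,390.62 − 14,119,503.96 = NOK 482,887.

NOK 482,887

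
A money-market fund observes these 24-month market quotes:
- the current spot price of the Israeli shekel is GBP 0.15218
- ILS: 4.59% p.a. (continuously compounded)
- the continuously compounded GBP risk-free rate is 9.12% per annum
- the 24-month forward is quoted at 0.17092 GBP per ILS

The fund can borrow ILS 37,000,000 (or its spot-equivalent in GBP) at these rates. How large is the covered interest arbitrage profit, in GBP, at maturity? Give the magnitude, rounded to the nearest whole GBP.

T = 2 years.
Keep in ILS, deliver into the forward: 37,000,000·1.096145571·0.17092 = GBP 6,932,068.44.
Swap to GBP now, deposit: 37,000,000·0.15218·1.200094136 = GBP 6,757,322.05.
The quoted forward overvalues ILS, so borrow GBP, buy ILS at spot, deposit the ILS at 4.59%, and sell the proceeds forward at 0.17092.
Profit = 6,932,068.44 − 6,757,322.05 = GBP 174,746.

GBP 174,746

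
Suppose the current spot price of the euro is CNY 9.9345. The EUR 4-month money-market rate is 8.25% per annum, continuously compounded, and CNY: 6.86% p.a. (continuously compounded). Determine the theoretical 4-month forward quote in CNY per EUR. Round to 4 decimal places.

9.8886

T = 4/12 years.
Growth of 1 CNY over T: e^(0.0686×4/12) = 1.0231301.
EUR accumulates by e^(0.0825×4/12) = 1.0278816.
Forward (CNY per EUR) = 9.9345 × 1.0231301 / 1.0278816 = 9.888577.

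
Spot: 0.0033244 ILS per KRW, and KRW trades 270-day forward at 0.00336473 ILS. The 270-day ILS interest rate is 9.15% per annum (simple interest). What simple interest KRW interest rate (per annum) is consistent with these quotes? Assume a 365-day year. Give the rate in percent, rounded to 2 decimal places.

T = 270/365 years.
By CIP, F/S equals the ILS-to-KRW growth ratio: 0.00336473/0.0033244 = 1.0121315.
The ILS side grows by 1 + 0.0915×270/365 = 1.0676849.
So the KRW growth factor = 1.0548875.
r = (1.0548875 − 1)/(270/365) = 0.074200 → 7.42%.

7.42%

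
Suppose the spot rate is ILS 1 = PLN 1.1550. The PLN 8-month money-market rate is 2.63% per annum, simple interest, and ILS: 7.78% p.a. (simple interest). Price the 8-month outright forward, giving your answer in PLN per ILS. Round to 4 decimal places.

1.1173

T = 8/12 years.
Growth of 1 PLN over T: 1 + 0.0263×8/12 = 1.0175333.
ILS accumulates by 1 + 0.0778×8/12 = 1.0518667.
CIP: F = S · (grow PLN)/(grow ILS) = 1.155 × 1.0175333/1.0518667 = 1.117300 PLN per ILS.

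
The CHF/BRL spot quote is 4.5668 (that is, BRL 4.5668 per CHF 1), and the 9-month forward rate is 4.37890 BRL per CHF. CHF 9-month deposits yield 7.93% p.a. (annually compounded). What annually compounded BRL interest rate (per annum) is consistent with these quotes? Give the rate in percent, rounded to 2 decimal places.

2.05%

T = 9/12 years.
F/S = 4.3789/4.5668 = 0.9588552 = (growth of BRL) / (growth of CHF).
The CHF side grows by (1 + 0.0793)^(9/12) = 1.0589041.
Hence g_BRL = 1.0153357.
r = 1.0153357^(12/9) − 1 = 0.020500 → 2.05%.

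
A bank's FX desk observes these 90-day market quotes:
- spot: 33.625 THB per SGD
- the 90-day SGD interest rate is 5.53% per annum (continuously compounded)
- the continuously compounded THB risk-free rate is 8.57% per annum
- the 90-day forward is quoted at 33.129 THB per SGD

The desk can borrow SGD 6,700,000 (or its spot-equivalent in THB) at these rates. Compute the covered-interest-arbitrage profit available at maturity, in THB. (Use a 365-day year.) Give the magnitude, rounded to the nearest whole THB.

THB 5,087,171

T = 90/365 years.
Route A — deposit SGD, sell forward: 6,700,000 × 1.01372900545 × 33.129 = THB 225,011,649.08.
Route B — convert at spot, deposit THB: 6,700,000 × 33.625 × 1.02135635816 = THB 230,098,820.54.
The quoted forward undervalues SGD, so borrow SGD, convert to THB at spot, deposit the THB at 8.57%, and buy SGD forward at 33.129 to cover the loan.
Profit = 230,098,820.54 − 225,011,649.08 = THB 5,087,171.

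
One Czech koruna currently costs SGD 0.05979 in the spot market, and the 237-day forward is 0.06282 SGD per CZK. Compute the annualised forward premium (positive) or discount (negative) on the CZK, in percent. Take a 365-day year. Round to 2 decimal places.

T = 237/365 years.
Period premium: (0.06282 − 0.05979)/0.05979 = 0.0506774.
Per annum: 0.0506774 / (237/365) = 0.078047 = 7.80%.

+7.80%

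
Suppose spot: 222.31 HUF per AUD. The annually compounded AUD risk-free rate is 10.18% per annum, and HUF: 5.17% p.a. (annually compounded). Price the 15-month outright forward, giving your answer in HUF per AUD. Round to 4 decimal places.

209.7468

T = 15/12 years.
Growth of 1 HUF over T: (1 + 0.0517)^(15/12) = 1.06503736.
AUD accumulates by (1 + 0.1018)^(15/12) = 1.128829785.
CIP: F = S · (grow HUF)/(grow AUD) = 222.31 × 1.06503736/1.128829785 = 209.746818 HUF per AUD.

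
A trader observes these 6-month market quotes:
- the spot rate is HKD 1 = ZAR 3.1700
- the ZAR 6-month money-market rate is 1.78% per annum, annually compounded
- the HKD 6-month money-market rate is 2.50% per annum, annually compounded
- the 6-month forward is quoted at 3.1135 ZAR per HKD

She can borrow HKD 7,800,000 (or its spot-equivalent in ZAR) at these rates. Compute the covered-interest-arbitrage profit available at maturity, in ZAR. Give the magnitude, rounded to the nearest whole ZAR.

ZAR 358,098

T = 6/12 years.
Route A — deposit HKD, sell forward: 7,800,000 × 1.0124228366 × 3.1135 = ZAR 24,586,992.31.
Route B — convert at spot, deposit ZAR: 7,800,000 × 3.1700 × 1.0088607436 = ZAR 24,945,090.75.
The quoted forward undervalues HKD, so borrow HKD, convert to ZAR at spot, deposit the ZAR at 1.78%, and buy HKD forward at 3.1135 to cover the loan.
The gap between the two covered legs is ZAR 358,098.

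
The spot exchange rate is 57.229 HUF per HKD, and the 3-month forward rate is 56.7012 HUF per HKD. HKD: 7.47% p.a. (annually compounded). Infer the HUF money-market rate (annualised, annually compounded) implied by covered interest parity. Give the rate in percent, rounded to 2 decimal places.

3.56%

T = 3/12 years.
By CIP, F/S equals the HUF-to-HKD growth ratio: 56.7012/57.229 = 0.9907774.
The HKD side grows by (1 + 0.0747)^(3/12) = 1.0181736.
So the HUF growth factor = 1.0087834.
r = 1.0087834^(12/3) − 1 = 0.035599 → 3.56%.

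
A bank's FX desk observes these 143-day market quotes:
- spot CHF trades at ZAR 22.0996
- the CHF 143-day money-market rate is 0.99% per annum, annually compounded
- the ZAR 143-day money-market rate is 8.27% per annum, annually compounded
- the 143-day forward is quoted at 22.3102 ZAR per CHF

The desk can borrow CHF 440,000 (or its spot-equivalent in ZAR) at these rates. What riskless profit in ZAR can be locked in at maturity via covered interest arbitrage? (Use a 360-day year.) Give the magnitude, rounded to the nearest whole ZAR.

ZAR 180,650

T = 143/360 years.
Route A — deposit CHF, sell forward: 440,000 × 1.003920828 × 22.3102 = ZAR 9,854,976.76.
Route B — convert at spot, deposit ZAR: 440,000 × 22.0996 × 1.032065828 = ZAR 10,035,626.47.
The quoted forward undervalues CHF, so borrow CHF, convert to ZAR at spot, deposit the ZAR at 8.27%, and buy CHF forward at 22.3102 to cover the loan.
Profit = 10,035,626.47 − 9,854,976.76 = ZAR 180,650.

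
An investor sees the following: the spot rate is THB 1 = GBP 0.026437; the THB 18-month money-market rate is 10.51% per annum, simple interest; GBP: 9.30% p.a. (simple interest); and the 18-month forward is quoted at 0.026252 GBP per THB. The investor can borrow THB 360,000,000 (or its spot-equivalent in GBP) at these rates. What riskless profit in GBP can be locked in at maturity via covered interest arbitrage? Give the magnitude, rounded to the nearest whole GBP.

GBP 95,640

T = 18/12 years.
Route A — deposit THB, sell forward: 360,000,000 × 1.157650 × 0.026252 = GBP 10,940,626.01.
Route B — convert at spot, deposit GBP: 360,000,000 × 0.026437 × 1.139500 = GBP 10,844,986.14.
The quoted forward overvalues THB, so borrow GBP, buy THB at spot, deposit the THB at 10.51%, and sell the proceeds forward at 0.026252.
Arbitrage profit = |10,940,626.01 − 10,844,986.14| = GBP 95,640.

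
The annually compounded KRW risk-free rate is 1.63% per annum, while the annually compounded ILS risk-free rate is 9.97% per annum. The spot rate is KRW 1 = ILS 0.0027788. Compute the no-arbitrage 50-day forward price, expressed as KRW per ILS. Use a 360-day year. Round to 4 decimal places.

355.9471

T = 50/360 years.
Growth of 1 ILS over T: (1 + 0.0997)^(50/360) = 1.013287141.
Growth of 1 KRW over T: (1 + 0.0163)^(50/360) = 1.00224816.
CIP: F = S · (grow ILS)/(grow KRW) = 0.0027788 × 1.013287141/1.00224816 = 0.00280940631 ILS per KRW.
Quoted the other way: 1/0.00280940631 = 355.9471 KRW per ILS.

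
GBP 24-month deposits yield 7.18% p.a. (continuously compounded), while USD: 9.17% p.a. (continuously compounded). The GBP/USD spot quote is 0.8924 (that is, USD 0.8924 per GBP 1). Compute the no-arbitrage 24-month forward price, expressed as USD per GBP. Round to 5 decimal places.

0.92863

T = 2 years.
Growth of 1 USD over T: e^(0.0917×2) = 1.2012948.
GBP accumulates by e^(0.0718×2) = 1.1544222.
CIP: F = S · (grow USD)/(grow GBP) = 0.8924 × 1.2012948/1.1544222 = 0.9286338 USD per GBP.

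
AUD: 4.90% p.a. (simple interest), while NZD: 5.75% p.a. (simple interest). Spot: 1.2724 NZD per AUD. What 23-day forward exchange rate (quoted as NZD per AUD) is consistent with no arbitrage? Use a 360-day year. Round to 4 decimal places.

1.2731

T = 23/360 years.
NZD growth factor: 1 + 0.0575×23/360 = 1.0036736.
AUD accumulates by 1 + 0.0490×23/360 = 1.0031306.
So F = 1.2724 × 1.0036736 / 1.0031306 = 1.273089 (NZD/AUD).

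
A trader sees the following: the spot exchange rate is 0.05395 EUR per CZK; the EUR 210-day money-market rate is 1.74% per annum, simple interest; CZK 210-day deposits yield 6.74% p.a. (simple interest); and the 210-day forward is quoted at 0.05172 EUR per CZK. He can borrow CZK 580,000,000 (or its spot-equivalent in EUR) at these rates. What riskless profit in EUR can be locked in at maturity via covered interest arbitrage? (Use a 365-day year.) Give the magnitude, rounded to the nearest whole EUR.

T = 210/365 years.
Route A — deposit CZK, sell forward: 580,000,000 × 1.0387780822 × 0.05172 = EUR 31,160,849.40.
Route B — convert at spot, deposit EUR: 580,000,000 × 0.05395 × 1.0100109589 = EUR 31,604,252.91.
The quoted forward undervalues CZK, so borrow CZK, convert to EUR at spot, deposit the EUR at 1.74%, and buy CZK forward at 0.05172 to cover the loan.
Arbitrage profit = |31,160,849.40 − 31,604,252.91| = EUR 443,404.

EUR 443,404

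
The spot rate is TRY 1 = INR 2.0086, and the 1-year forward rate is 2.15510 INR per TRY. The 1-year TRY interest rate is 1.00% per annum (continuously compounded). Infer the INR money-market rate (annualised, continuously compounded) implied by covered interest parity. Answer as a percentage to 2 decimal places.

T = 1 year.
F/S = 2.1551/2.0086 = 1.0729364 = (growth of INR) / (growth of TRY).
TRY growth factor: e^(0.0100×1) = 1.0100502.
So the INR growth factor = 1.0837196.
r = ln(1.0837196)/1 = 0.080399 → 8.04%.

8.04%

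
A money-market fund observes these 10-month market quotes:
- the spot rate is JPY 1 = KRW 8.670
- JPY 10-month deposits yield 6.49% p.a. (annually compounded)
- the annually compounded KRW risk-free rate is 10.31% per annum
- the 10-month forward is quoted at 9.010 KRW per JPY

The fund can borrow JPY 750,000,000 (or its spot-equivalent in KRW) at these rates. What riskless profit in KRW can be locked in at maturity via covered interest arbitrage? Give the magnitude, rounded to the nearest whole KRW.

KRW 64,484,203

T = 10/12 years.
Keep in JPY, deliver into the forward: 750,000,000·1.053797965718·9.010 = KRW 7,121,039,753.34.
Swap to KRW now, deposit: 750,000,000·8.670·1.085206543622 = KRW 7,056,555,549.90.
The quoted forward overvalues JPY, so borrow KRW, buy JPY at spot, deposit the JPY at 6.49%, and sell the proceeds forward at 9.010.
Arbitrage profit = |7,121,039,753.34 − 7,056,555,549.90| = KRW 64,484,203.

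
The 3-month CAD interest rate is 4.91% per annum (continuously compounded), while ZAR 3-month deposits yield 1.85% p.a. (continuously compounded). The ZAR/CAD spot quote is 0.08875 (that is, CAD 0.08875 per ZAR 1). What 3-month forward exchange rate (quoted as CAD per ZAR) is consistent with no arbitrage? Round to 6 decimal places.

0.089432

T = 3/12 years.
CAD accumulates by e^(0.0491×3/12) = 1.0123506.
ZAR accumulates by e^(0.0185×3/12) = 1.0046357.
Forward (CAD per ZAR) = 0.08875 × 1.0123506 / 1.0046357 = 0.08943154.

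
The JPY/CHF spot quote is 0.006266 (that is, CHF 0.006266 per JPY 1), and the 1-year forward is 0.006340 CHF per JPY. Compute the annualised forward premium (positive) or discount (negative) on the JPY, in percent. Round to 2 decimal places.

+1.18%

T = 1 year.
(F − S)/S = (0.006340 − 0.006266)/0.006266 = 0.0118098.
Annualise by dividing by T: 0.0118098 / 1 = 0.011810 → 1.18%.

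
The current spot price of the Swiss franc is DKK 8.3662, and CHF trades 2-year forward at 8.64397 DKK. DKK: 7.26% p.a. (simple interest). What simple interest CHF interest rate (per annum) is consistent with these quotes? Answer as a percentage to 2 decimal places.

T = 2 years.
F/S = 8.64397/8.3662 = 1.0332015 = (growth of DKK) / (growth of CHF).
DKK growth factor: 1 + 0.0726×2 = 1.145200.
Hence g_CHF = 1.1083995.
r = (1.1083995 − 1)/2 = 0.054200 → 5.42%.

5.42%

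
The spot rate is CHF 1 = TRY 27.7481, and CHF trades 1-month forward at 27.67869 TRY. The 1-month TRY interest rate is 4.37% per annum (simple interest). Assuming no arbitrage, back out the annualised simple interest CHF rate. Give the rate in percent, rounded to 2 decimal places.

7.39%

T = 1/12 years.
CIP gives F = S · g_TRY/g_CHF, so g_TRY/g_CHF = 27.67869/27.7481 = 0.9974986.
The TRY side grows by 1 + 0.0437×1/12 = 1.0036417.
So the CHF growth factor = 1.0061585.
(1.0061585 − 1)/T = 0.073902, i.e. 7.39%.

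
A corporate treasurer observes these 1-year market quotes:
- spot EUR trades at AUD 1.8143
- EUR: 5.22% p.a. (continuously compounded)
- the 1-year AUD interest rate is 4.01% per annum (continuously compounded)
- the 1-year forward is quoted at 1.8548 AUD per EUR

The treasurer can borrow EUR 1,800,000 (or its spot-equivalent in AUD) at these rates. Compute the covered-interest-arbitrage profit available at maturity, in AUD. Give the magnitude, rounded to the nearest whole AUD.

AUD 118,189

T = 1 year.
Route A — deposit EUR, sell forward: 1,800,000 × 1.053586439 × 1.8548 = AUD 3,517,545.83.
Route B — convert at spot, deposit AUD: 1,800,000 × 1.8143 × 1.04091486 = AUD 3,399,357.29.
The quoted forward overvalues EUR, so borrow AUD, buy EUR at spot, deposit the EUR at 5.22%, and sell the proceeds forward at 1.8548.
Arbitrage profit = |3,517,545.83 − 3,399,357.29| = AUD 118,189.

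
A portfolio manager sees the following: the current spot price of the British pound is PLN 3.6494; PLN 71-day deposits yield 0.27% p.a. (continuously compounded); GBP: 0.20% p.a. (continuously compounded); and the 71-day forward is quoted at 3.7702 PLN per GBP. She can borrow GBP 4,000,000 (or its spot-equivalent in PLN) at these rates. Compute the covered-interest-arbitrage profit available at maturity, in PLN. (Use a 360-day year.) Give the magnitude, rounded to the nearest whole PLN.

PLN 481,374

T = 71/360 years.
Invest the GBP and cover forward: 4,000,000 × 1.0003945222 × 3.7702 = PLN 15,086,749.71.
Convert at spot and invest in PLN: 4,000,000 × 3.6494 × 1.0005326418 = PLN 14,605,375.29.
The quoted forward overvalues GBP, so borrow PLN, buy GBP at spot, deposit the GBP at 0.20%, and sell the proceeds forward at 3.7702.
Profit = 15,086,749.71 − 14,605,375.29 = PLN 481,374.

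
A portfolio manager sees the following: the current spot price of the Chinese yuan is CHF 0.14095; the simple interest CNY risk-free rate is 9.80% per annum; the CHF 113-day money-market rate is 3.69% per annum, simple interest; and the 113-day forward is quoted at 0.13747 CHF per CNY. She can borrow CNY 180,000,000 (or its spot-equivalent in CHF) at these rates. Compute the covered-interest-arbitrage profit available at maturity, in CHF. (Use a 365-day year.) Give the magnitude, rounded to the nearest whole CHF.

T = 113/365 years.
Keep in CNY, deliver into the forward: 180,000,000·1.030339726·0.13747 = CHF 25,495,344.38.
Swap to CHF now, deposit: 180,000,000·0.14095·1.0114238356 = CHF 25,660,834.13.
The quoted forward undervalues CNY, so borrow CNY, convert to CHF at spot, deposit the CHF at 3.69%, and buy CNY forward at 0.13747 to cover the loan.
Profit = 25,660,834.13 − 25,495,344.38 = CHF 165,490.

CHF 165,490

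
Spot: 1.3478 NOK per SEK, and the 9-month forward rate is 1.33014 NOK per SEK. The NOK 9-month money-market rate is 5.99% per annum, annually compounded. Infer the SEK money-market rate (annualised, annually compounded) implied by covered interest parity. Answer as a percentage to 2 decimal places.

T = 9/12 years.
By CIP, F/S equals the NOK-to-SEK growth ratio: 1.33014/1.3478 = 0.9868972.
The NOK side grows by (1 + 0.0599)^(9/12) = 1.0445967.
So the SEK growth factor = 1.0584656.
r = 1.0584656^(12/9) − 1 = 0.078704 → 7.87%.

7.87%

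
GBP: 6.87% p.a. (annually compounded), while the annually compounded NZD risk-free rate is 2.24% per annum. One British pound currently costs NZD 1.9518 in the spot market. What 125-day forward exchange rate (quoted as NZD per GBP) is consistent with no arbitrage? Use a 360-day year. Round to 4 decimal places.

1.9220

T = 125/360 years.
Growth of 1 NZD over T: (1 + 0.0224)^(125/360) = 1.0077216.
Growth of 1 GBP over T: (1 + 0.0687)^(125/360) = 1.0233387.
Forward (NZD per GBP) = 1.9518 × 1.0077216 / 1.0233387 = 1.922014.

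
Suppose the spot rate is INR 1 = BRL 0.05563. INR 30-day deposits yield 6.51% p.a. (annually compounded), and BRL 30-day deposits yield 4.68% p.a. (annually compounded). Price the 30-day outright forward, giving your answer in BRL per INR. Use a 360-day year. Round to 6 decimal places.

T = 30/360 years.
BRL accumulates by (1 + 0.0468)^(30/360) = 1.0038188.
INR growth factor: (1 + 0.0651)^(30/360) = 1.0052696.
CIP: F = S · (grow BRL)/(grow INR) = 0.05563 × 1.0038188/1.0052696 = 0.05554972 BRL per INR.

0.055550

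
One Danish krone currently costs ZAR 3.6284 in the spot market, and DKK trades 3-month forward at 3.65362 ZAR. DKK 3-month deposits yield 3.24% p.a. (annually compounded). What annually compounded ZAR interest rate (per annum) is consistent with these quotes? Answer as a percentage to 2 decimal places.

6.14%

T = 3/12 years.
F/S = 3.65362/3.6284 = 1.0069507 = (growth of ZAR) / (growth of DKK).
The DKK side grows by (1 + 0.0324)^(3/12) = 1.0080034.
Hence g_ZAR = 1.0150097.
r = 1.0150097^(12/3) − 1 = 0.061404 → 6.14%.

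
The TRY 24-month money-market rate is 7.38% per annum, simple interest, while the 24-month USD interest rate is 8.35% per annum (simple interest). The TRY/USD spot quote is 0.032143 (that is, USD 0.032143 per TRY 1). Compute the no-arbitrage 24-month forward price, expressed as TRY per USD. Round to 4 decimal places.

30.5938

T = 2 years.
Growth of 1 USD over T: 1 + 0.0835×2 = 1.167000.
TRY accumulates by 1 + 0.0738×2 = 1.147600.
So F = 0.032143 × 1.167000 / 1.147600 = 0.032686372 (USD/TRY).
Quoted the other way: 1/0.032686372 = 30.5938 TRY per USD.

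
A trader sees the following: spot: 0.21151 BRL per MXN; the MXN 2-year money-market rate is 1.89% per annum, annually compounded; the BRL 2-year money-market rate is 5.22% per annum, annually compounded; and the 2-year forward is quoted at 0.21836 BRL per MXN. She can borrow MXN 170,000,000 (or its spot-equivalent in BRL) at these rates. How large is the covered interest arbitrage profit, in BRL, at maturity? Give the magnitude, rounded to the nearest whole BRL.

T = 2 years.
Keep in MXN, deliver into the forward: 170,000,000·1.03815721·0.21836 = BRL 38,537,641.42.
Swap to BRL now, deposit: 170,000,000·0.21151·1.10712484 = BRL 39,808,555.73.
The quoted forward undervalues MXN, so borrow MXN, convert to BRL at spot, deposit the BRL at 5.22%, and buy MXN forward at 0.21836 to cover the loan.
The gap between the two covered legs is BRL 1,270,914.

BRL 1,270,914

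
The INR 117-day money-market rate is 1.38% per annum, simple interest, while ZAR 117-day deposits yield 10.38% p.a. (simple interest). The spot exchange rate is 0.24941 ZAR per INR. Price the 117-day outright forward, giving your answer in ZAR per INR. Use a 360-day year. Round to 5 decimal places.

0.25667

T = 117/360 years.
Growth of 1 ZAR over T: 1 + 0.1038×117/360 = 1.033735.
INR accumulates by 1 + 0.0138×117/360 = 1.004485.
Forward (ZAR per INR) = 0.24941 × 1.033735 / 1.004485 = 0.2566727.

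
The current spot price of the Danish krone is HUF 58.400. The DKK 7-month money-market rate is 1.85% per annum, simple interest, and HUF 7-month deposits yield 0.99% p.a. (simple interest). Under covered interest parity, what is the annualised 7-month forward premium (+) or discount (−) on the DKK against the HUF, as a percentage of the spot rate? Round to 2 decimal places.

-0.85%

T = 7/12 years.
CIP forward (HUF per DKK) = 58.4 × 1.005775/1.0107917 = 58.110153.
Annualised premium = (F − S)/S × (1/T) = (58.110153 − 58.4)/58.4 ÷ (7/12) = -0.85%.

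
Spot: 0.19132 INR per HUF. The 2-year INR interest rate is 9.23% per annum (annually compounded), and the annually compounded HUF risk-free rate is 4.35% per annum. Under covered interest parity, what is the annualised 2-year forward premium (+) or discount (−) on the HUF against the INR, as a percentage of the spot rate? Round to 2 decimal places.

T = 2 years.
No-arbitrage forward: 0.19132 × 1.1931193 / 1.0888923 = 0.20963284 INR/HUF.
Annualised premium = (F − S)/S × (1/T) = (0.20963284 − 0.19132)/0.19132 ÷ 2 = 4.79%.

+4.79%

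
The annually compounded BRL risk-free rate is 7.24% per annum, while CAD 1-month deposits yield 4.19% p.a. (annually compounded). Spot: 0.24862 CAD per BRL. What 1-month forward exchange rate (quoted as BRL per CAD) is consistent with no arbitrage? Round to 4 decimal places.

4.0319

T = 1/12 years.
Growth of 1 CAD over T: (1 + 0.0419)^(1/12) = 1.0034264.
BRL growth factor: (1 + 0.0724)^(1/12) = 1.0058419.
CIP: F = S · (grow CAD)/(grow BRL) = 0.24862 × 1.0034264/1.0058419 = 0.2480229 CAD per BRL.
Quoted the other way: 1/0.2480229 = 4.0319 BRL per CAD.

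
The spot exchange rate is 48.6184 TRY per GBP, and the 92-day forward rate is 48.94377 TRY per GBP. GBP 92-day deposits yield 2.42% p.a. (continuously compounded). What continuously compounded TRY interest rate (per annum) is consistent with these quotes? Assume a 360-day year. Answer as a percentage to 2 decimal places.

T = 92/360 years.
CIP gives F = S · g_TRY/g_GBP, so g_TRY/g_GBP = 48.94377/48.6184 = 1.0066923.
The GBP side grows by e^(0.0242×92/360) = 1.0062036.
That pins the TRY growth at 1.0129374.
r = ln(1.0129374)/(92/360) = 0.050300 → 5.03%.

5.03%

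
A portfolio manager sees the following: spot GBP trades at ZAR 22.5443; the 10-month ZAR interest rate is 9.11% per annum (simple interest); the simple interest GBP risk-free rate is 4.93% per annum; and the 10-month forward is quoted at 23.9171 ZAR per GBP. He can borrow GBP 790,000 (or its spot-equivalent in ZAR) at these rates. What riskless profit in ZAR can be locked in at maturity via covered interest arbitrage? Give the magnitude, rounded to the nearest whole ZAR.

ZAR 508,686

T = 10/12 years.
Invest the GBP and cover forward: 790,000 × 1.0410833333 × 23.9171 = ZAR 19,670,758.41.
Convert at spot and invest in ZAR: 790,000 × 22.5443 × 1.0759166667 = ZAR 19,162,072.61.
The quoted forward overvalues GBP, so borrow ZAR, buy GBP at spot, deposit the GBP at 4.93%, and sell the proceeds forward at 23.9171.
Profit = 19,670,758.41 − 19,162,072.61 = ZAR 508,686.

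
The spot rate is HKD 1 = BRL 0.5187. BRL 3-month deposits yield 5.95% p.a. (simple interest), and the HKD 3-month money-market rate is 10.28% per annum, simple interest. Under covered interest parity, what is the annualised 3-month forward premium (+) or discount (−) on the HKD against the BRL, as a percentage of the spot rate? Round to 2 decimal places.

-4.22%

T = 3/12 years.
CIP forward (BRL per HKD) = 0.5187 × 1.014875/1.025700 = 0.5132258.
(F − S)/S ÷ T = (0.5132258 − 0.5187)/0.5187/(3/12) = -0.042215 → -4.22%.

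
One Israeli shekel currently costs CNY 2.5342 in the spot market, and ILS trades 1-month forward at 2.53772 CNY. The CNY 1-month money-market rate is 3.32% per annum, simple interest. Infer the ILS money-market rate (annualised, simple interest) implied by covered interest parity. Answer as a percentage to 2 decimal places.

1.65%

T = 1/12 years.
F/S = 2.53772/2.5342 = 1.0013890 = (growth of CNY) / (growth of ILS).
The CNY side grows by 1 + 0.0332×1/12 = 1.0027667.
That pins the ILS growth at 1.0013758.
r = (1.0013758 − 1)/(1/12) = 0.016510 → 1.65%.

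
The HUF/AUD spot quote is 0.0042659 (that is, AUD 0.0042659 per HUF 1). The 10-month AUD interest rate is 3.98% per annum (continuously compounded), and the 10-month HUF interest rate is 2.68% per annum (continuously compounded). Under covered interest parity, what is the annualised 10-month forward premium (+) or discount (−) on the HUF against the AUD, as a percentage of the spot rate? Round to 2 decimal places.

T = 10/12 years.
No-arbitrage forward: 0.0042659 × 1.0337228 / 1.0225846 = 0.0043123651 AUD/HUF.
(F − S)/S ÷ T = (0.0043123651 − 0.0042659)/0.0042659/(10/12) = 0.013071 → 1.31%.

+1.31%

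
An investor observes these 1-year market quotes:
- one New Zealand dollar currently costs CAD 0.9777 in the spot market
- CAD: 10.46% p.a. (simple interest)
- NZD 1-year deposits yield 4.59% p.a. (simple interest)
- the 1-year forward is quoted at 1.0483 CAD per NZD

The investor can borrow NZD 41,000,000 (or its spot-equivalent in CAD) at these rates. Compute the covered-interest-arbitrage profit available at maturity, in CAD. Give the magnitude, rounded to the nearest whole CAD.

CAD 674,432

T = 1 year.
Route A — deposit NZD, sell forward: 41,000,000 × 1.045900 × 1.0483 = CAD 44,953,095.77.
Route B — convert at spot, deposit CAD: 41,000,000 × 0.9777 × 1.104600 = CAD 44,278,664.22.
The quoted forward overvalues NZD, so borrow CAD, buy NZD at spot, deposit the NZD at 4.59%, and sell the proceeds forward at 1.0483.
Arbitrage profit = |44,953,095.77 − 44,278,664.22| = CAD 674,432.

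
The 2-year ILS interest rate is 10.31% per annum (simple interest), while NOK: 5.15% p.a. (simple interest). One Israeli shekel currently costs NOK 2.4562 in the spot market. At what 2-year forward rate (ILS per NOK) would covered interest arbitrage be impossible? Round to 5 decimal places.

0.44523

T = 2 years.
Growth of 1 NOK over T: 1 + 0.0515×2 = 1.103000.
Growth of 1 ILS over T: 1 + 0.1031×2 = 1.206200.
Forward (NOK per ILS) = 2.4562 × 1.103000 / 1.206200 = 2.246053.
Invert for ILS per NOK: 1 / 2.246053 = 0.44523.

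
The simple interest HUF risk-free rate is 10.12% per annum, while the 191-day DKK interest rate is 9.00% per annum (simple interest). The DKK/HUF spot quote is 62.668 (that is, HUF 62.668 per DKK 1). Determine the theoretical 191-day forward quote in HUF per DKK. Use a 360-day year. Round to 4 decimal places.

T = 191/360 years.
HUF accumulates by 1 + 0.1012×191/360 = 1.05369222.
DKK growth factor: 1 + 0.0900×191/360 = 1.047750.
CIP: F = S · (grow HUF)/(grow DKK) = 62.668 × 1.05369222/1.047750 = 63.023416 HUF per DKK.

63.0234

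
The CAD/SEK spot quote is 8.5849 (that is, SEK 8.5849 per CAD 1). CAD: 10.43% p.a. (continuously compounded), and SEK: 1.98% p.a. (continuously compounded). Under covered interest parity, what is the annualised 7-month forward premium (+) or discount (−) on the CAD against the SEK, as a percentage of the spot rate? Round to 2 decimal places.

-8.25%

T = 7/12 years.
CIP forward (SEK per CAD) = 8.5849 × 1.011617/1.0627306 = 8.1719965.
(F − S)/S ÷ T = (8.1719965 − 8.5849)/8.5849/(7/12) = -0.082451 → -8.25%.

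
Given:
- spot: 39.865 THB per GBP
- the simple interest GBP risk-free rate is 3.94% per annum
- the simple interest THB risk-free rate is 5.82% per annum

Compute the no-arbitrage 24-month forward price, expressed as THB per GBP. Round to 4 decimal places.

T = 2 years.
THB growth factor: 1 + 0.0582×2 = 1.116400.
GBP accumulates by 1 + 0.0394×2 = 1.078800.
CIP: F = S · (grow THB)/(grow GBP) = 39.865 × 1.116400/1.078800 = 41.254436 THB per GBP.

41.2544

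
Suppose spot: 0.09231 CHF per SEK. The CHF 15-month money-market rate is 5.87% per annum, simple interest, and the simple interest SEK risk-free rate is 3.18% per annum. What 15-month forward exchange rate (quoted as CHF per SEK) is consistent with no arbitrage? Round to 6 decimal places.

T = 15/12 years.
CHF growth factor: 1 + 0.0587×15/12 = 1.073375.
Growth of 1 SEK over T: 1 + 0.0318×15/12 = 1.039750.
So F = 0.09231 × 1.073375 / 1.039750 = 0.09529526 (CHF/SEK).

0.095295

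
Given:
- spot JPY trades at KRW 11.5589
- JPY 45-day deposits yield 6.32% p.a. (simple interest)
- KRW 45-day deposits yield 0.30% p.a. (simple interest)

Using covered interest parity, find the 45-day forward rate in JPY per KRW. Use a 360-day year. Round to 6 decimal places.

T = 45/360 years.
KRW growth factor: 1 + 0.0030×45/360 = 1.000375.
Growth of 1 JPY over T: 1 + 0.0632×45/360 = 1.007900.
So F = 11.5589 × 1.000375 / 1.007900 = 11.47260 (KRW/JPY).
Invert for JPY per KRW: 1 / 11.47260 = 0.087164.

0.087164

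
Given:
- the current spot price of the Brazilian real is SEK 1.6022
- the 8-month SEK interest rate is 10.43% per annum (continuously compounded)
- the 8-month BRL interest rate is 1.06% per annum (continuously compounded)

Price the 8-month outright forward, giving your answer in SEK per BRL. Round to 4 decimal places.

1.7055

T = 8/12 years.
Growth of 1 SEK over T: e^(0.1043×8/12) = 1.0720078.
BRL accumulates by e^(0.0106×8/12) = 1.0070917.
Forward (SEK per BRL) = 1.6022 × 1.0720078 / 1.0070917 = 1.705476.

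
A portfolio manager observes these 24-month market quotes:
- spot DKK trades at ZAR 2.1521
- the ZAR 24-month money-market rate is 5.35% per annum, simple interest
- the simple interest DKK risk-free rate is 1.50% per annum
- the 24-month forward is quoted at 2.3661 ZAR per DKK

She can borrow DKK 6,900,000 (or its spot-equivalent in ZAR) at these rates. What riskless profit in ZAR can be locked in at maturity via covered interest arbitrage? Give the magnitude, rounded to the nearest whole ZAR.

ZAR 377,487

T = 2 years.
Invest the DKK and cover forward: 6,900,000 × 1.030000 × 2.3661 = ZAR 16,815,872.70.
Convert at spot and invest in ZAR: 6,900,000 × 2.1521 × 1.107000 = ZAR 16,438,385.43.
The quoted forward overvalues DKK, so borrow ZAR, buy DKK at spot, deposit the DKK at 1.50%, and sell the proceeds forward at 2.3661.
Arbitrage profit = |16,815,872.70 − 16,438,385.43| = ZAR 377,487.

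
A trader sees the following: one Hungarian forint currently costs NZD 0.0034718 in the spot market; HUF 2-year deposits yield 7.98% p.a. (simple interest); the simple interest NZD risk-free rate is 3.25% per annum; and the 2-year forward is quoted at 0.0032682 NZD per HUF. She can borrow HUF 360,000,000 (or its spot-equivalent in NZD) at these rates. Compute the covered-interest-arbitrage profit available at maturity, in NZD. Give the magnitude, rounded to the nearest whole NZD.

T = 2 years.
Invest the HUF and cover forward: 360,000,000 × 1.159600 × 0.0032682 = NZD 1,364,329.70.
Convert at spot and invest in NZD: 360,000,000 × 0.0034718 × 1.065000 = NZD 1,331,088.12.
The quoted forward overvalues HUF, so borrow NZD, buy HUF at spot, deposit the HUF at 7.98%, and sell the proceeds forward at 0.0032682.
The gap between the two covered legs is NZD 33,242.

NZD 33,242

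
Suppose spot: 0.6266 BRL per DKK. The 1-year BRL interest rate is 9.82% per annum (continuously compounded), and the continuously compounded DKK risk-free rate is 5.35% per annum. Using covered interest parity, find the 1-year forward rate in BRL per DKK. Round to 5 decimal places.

0.65524

T = 1 year.
BRL accumulates by e^(0.0982×1) = 1.1031834.
DKK accumulates by e^(0.0535×1) = 1.054957.
Forward (BRL per DKK) = 0.6266 × 1.1031834 / 1.054957 = 0.6552444.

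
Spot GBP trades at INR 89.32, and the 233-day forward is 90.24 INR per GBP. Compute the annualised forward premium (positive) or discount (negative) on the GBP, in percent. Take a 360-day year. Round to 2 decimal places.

+1.59%

T = 233/360 years.
Period premium: (90.24 − 89.32)/89.32 = 0.0103000.
Per annum: 0.0103000 / (233/360) = 0.015914 = 1.59%.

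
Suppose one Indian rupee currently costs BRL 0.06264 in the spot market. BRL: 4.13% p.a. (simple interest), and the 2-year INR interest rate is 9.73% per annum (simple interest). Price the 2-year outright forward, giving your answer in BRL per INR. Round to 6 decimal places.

T = 2 years.
Growth of 1 BRL over T: 1 + 0.0413×2 = 1.082600.
INR growth factor: 1 + 0.0973×2 = 1.194600.
Forward (BRL per INR) = 0.06264 × 1.082600 / 1.194600 = 0.05676717.

0.056767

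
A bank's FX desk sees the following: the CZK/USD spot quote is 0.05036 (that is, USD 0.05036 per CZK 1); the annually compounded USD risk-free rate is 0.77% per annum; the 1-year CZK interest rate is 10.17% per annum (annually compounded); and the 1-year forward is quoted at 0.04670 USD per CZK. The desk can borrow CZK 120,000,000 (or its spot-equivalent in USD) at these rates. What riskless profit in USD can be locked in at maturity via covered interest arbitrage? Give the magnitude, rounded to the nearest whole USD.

T = 1 year.
Route A — deposit CZK, sell forward: 120,000,000 × 1.101700 × 0.04670 = USD 6,173,926.80.
Route B — convert at spot, deposit USD: 120,000,000 × 0.05036 × 1.007700 = USD 6,089,732.64.
The quoted forward overvalues CZK, so borrow USD, buy CZK at spot, deposit the CZK at 10.17%, and sell the proceeds forward at 0.04670.
Profit = 6,173,926.80 − 6,089,732.64 = USD 84,194.

USD 84,194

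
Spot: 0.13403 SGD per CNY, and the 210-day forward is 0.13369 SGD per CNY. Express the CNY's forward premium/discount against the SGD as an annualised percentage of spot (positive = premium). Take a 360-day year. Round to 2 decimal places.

T = 210/360 years.
(F − S)/S = (0.13369 − 0.13403)/0.13403 = -0.0025367.
Annualise by dividing by T: -0.0025367 / (210/360) = -0.004349 → -0.43%.

-0.43%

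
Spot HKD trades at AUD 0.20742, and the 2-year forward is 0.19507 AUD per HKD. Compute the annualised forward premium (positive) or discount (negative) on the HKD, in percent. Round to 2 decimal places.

T = 2 years.
(F − S)/S = (0.19507 − 0.20742)/0.20742 = -0.0595410.
×(1/T) gives -2.98% p.a.

-2.98%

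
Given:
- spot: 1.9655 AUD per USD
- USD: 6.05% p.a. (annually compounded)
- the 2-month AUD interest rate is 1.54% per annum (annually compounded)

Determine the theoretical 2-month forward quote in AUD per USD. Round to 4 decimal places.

T = 2/12 years.
Growth of 1 AUD over T: (1 + 0.0154)^(2/12) = 1.0025504.
USD accumulates by (1 + 0.0605)^(2/12) = 1.0098382.
So F = 1.9655 × 1.0025504 / 1.0098382 = 1.951315 (AUD/USD).

1.9513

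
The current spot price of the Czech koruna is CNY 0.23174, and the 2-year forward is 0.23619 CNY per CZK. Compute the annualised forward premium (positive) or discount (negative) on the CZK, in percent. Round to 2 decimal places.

+0.96%

T = 2 years.
CZK trades forward at +1.92026% vs spot over the period.
Annualise by dividing by T: 0.0192026 / 2 = 0.009601 → 0.96%.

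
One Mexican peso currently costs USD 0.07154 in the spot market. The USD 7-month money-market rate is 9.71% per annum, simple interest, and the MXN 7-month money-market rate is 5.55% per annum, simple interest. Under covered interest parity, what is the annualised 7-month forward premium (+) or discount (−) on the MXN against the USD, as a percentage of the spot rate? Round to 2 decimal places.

+4.03%

T = 7/12 years.
F = S · g_USD/g_MXN = 0.07154 × 1.0566417/1.032375 = 0.07322160.
Annualised premium = (F − S)/S × (1/T) = (0.07322160 − 0.07154)/0.07154 ÷ (7/12) = 4.03%.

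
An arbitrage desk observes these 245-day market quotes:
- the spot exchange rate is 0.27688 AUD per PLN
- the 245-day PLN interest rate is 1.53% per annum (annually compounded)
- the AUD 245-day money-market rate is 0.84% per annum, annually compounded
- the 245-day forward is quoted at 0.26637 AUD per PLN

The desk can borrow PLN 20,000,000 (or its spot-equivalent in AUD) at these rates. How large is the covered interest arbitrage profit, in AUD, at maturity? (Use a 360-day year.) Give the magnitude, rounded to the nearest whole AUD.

AUD 186,477

T = 245/360 years.
Keep in PLN, deliver into the forward: 20,000,000·1.010387224·0.26637 = AUD 5,382,736.90.
Swap to AUD now, deposit: 20,000,000·0.27688·1.005709025 = AUD 5,569,214.30.
The quoted forward undervalues PLN, so borrow PLN, convert to AUD at spot, deposit the AUD at 0.84%, and buy PLN forward at 0.26637 to cover the loan.
Arbitrage profit = |5,382,736.90 − 5,569,214.30| = AUD 186,477.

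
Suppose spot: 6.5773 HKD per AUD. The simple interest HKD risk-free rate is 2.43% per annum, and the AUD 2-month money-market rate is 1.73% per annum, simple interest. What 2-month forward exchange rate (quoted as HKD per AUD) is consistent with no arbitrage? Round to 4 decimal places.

6.5850

T = 2/12 years.
HKD accumulates by 1 + 0.0243×2/12 = 1.004050.
AUD growth factor: 1 + 0.0173×2/12 = 1.0028833.
CIP: F = S · (grow HKD)/(grow AUD) = 6.5773 × 1.004050/1.0028833 = 6.584952 HKD per AUD.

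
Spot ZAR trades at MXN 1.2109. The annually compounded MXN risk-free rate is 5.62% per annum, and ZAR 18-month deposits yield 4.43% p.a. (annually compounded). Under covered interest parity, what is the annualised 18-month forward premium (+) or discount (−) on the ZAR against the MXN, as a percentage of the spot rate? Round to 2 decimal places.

T = 18/12 years.
CIP forward (MXN per ZAR) = 1.2109 × 1.0854735/1.0671806 = 1.2316564.
Annualised premium = (F − S)/S × (1/T) = (1.2316564 − 1.2109)/1.2109 ÷ (18/12) = 1.14%.

+1.14%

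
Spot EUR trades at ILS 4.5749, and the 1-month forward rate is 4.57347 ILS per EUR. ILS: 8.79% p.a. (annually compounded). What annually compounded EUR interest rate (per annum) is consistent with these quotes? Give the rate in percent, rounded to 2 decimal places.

T = 1/12 years.
CIP gives F = S · g_ILS/g_EUR, so g_ILS/g_EUR = 4.57347/4.5749 = 0.9996874.
ILS growth factor: (1 + 0.0879)^(1/12) = 1.0070455.
So the EUR growth factor = 1.0073604.
Annualise: 1.0073604^(12/1) − 1 = 0.091990 = 9.20%.

9.20%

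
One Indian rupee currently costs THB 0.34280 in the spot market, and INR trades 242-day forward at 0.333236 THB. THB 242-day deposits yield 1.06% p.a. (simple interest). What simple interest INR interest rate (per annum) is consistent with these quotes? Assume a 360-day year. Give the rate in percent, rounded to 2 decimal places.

T = 242/360 years.
By CIP, F/S equals the THB-to-INR growth ratio: 0.333236/0.3428 = 0.9721004.
THB growth factor: 1 + 0.0106×242/360 = 1.0071256.
So the INR growth factor = 1.0360304.
(1.0360304 − 1)/T = 0.053599, i.e. 5.36%.

5.36%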